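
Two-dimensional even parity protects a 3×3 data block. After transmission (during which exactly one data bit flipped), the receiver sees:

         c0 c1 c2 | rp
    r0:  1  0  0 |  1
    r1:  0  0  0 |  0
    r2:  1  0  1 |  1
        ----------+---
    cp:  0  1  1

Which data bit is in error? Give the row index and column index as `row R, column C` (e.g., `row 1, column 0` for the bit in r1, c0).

row 2, column 1

Recompute each row's even parity and compare to rp:
  r0: data parity 1, sent rp 1 → ok
  r1: data parity 0, sent rp 0 → ok
  r2: data parity 0, sent rp 1 → mismatch
Recompute each column's even parity and compare to cp:
  c0: data parity 0, sent cp 0 → ok
  c1: data parity 0, sent cp 1 → mismatch
  c2: data parity 1, sent cp 1 → ok
Exactly one row (r2) and one column (c1) fail → the flipped bit is at their intersection.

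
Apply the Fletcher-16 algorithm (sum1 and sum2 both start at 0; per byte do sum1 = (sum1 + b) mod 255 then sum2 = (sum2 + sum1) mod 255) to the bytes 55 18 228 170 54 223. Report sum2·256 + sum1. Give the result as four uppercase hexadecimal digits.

Running sums (mod 255):
  after byte 0 (55): sum1=55, sum2=55
  after byte 1 (18): sum1=73, sum2=128
  after byte 2 (228): sum1=46, sum2=174
  after byte 3 (170): sum1=216, sum2=135
  after byte 4 (54): sum1=15, sum2=150
  after byte 5 (223): sum1=238, sum2=133
Checksum = sum2·256 + sum1 = 133·256 + 238 = 34286 = 0x85EE.

85EE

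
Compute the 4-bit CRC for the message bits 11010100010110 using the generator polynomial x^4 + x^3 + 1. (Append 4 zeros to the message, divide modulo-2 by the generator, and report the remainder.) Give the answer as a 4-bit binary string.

0011

Append 4 zeros: 110101000101100000. Divide by 11001 (XOR where the leading bit is 1):
  pos 0: 11010 XOR 11001 = 00011
  pos 3: 11100 XOR 11001 = 00101
  pos 5: 10101 XOR 11001 = 01100
  pos 6: 11000 XOR 11001 = 00001
  pos 10: 11100 XOR 11001 = 00101
  pos 12: 10100 XOR 11001 = 01101
  pos 13: 11010 XOR 11001 = 00011
Remainder (last 4 bits) = 0011. This is the CRC / FCS.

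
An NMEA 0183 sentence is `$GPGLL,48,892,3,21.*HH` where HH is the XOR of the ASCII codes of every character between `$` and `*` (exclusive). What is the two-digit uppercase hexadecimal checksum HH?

XOR the ASCII codes of the payload characters:
  'G' = 0x47 → acc = 0x47
  'P' = 0x50 → acc = 0x17
  'G' = 0x47 → acc = 0x50
  'L' = 0x4C → acc = 0x1C
  'L' = 0x4C → acc = 0x50
  ',' = 0x2C → acc = 0x7C
  '4' = 0x34 → acc = 0x48
  '8' = 0x38 → acc = 0x70
  ',' = 0x2C → acc = 0x5C
  '8' = 0x38 → acc = 0x64
  '9' = 0x39 → acc = 0x5D
  '2' = 0x32 → acc = 0x6F
  ',' = 0x2C → acc = 0x43
  '3' = 0x33 → acc = 0x70
  ',' = 0x2C → acc = 0x5C
  '2' = 0x32 → acc = 0x6E
  '1' = 0x31 → acc = 0x5F
  '.' = 0x2E → acc = 0x71
Checksum = 0x71.

71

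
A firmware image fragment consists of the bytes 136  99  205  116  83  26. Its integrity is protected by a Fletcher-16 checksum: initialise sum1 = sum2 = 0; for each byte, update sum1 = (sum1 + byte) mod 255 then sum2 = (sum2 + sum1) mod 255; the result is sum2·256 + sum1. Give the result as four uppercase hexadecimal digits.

Running sums (mod 255):
  after byte 0 (136): sum1=136, sum2=136
  after byte 1 (99): sum1=235, sum2=116
  after byte 2 (205): sum1=185, sum2=46
  after byte 3 (116): sum1=46, sum2=92
  after byte 4 (83): sum1=129, sum2=221
  after byte 5 (26): sum1=155, sum2=121
Checksum = sum2·256 + sum1 = 121·256 + 155 = 31131 = 0x799B.

799B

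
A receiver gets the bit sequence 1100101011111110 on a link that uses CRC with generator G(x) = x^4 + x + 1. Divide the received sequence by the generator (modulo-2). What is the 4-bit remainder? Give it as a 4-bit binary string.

Modulo-2 division of 1100101011111110 by 10011:
  pos 0: 11001 XOR 10011 = 01010
  pos 1: 10100 XOR 10011 = 00111
  pos 3: 11110 XOR 10011 = 01101
  pos 4: 11011 XOR 10011 = 01000
  pos 5: 10001 XOR 10011 = 00010
  pos 8: 10111 XOR 10011 = 00100
  pos 10: 10011 XOR 10011 = 00000
Remainder = 0000 (zero — the frame passes the CRC check).

0000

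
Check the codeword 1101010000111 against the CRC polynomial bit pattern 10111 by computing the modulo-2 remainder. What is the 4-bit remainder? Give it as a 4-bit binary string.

Modulo-2 division of 1101010000111 by 10111:
  pos 0: 11010 XOR 10111 = 01101
  pos 1: 11011 XOR 10111 = 01100
  pos 2: 11000 XOR 10111 = 01111
  pos 3: 11110 XOR 10111 = 01001
  pos 4: 10010 XOR 10111 = 00101
  pos 6: 10101 XOR 10111 = 00010
Remainder = 1011 (nonzero — an error is detected).

1011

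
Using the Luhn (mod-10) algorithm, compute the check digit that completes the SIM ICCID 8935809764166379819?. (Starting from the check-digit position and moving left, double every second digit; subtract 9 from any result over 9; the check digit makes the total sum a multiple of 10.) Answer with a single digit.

8

Partial digits right→left: 9 1 8 9 7 3 6 6 1 4 6 7 9 0 8 5 3 9 8
Double every second digit counting from the check-digit position (so the 1st, 3rd, 5th, ... of the partial from the right).
  doubled (with −9 where >9): 9 7 5 3 2 3 9 7 6 7 → sum 58
  kept as-is: 1 9 3 6 4 7 0 5 9 → sum 44
Total = 58 + 44 = 102.
Check digit = (10 − (102 mod 10)) mod 10 = 8.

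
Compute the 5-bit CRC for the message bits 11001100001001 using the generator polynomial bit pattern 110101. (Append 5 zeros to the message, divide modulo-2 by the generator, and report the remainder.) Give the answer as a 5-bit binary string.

11000

Append 5 zeros: 1100110000100100000. Divide by 110101 (XOR where the leading bit is 1):
  pos 0: 110011 XOR 110101 = 000110
  pos 3: 110000 XOR 110101 = 000101
  pos 6: 101010 XOR 110101 = 011111
  pos 7: 111110 XOR 110101 = 001011
  pos 9: 101110 XOR 110101 = 011011
  pos 10: 110110 XOR 110101 = 000011
Remainder (last 5 bits) = 11000. This is the CRC / FCS.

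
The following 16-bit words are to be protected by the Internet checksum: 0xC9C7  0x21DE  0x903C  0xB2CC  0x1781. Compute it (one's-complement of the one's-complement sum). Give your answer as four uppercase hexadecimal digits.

B9CF

One's-complement addition (fold any carry out of bit 15 back into bit 0):
  0xC9C7 + 0x21DE = 0x0EBA5
  0xEBA5 + 0x903C = 0x17BE1 → wrap carry → 0x7BE2
  0x7BE2 + 0xB2CC = 0x12EAE → wrap carry → 0x2EAF
  0x2EAF + 0x1781 = 0x04630
One's-complement sum = 0x4630.
Checksum = ~0x4630 & 0xFFFF = 0xB9CF.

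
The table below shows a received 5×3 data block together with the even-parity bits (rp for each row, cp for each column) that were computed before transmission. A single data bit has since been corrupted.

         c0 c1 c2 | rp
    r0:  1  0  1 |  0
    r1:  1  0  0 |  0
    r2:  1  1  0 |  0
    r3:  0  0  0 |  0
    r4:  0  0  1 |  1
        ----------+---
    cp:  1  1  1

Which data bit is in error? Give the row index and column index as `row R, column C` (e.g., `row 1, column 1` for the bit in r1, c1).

row 1, column 2

Recompute each row's even parity and compare to rp:
  r0: data parity 0, sent rp 0 → ok
  r1: data parity 1, sent rp 0 → mismatch
  r2: data parity 0, sent rp 0 → ok
  r3: data parity 0, sent rp 0 → ok
  r4: data parity 1, sent rp 1 → ok
Recompute each column's even parity and compare to cp:
  c0: data parity 1, sent cp 1 → ok
  c1: data parity 1, sent cp 1 → ok
  c2: data parity 0, sent cp 1 → mismatch
Exactly one row (r1) and one column (c2) fail → the flipped bit is at their intersection.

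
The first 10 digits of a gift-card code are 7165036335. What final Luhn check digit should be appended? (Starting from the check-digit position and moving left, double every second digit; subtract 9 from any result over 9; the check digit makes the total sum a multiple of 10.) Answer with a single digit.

2

Partial digits right→left: 5 3 3 6 3 0 5 6 1 7
Double every second digit counting from the check-digit position (so the 1st, 3rd, 5th, ... of the partial from the right).
  doubled (with −9 where >9): 1 6 6 1 2 → sum 16
  kept as-is: 3 6 0 6 7 → sum 22
Total = 16 + 22 = 38.
Check digit = (10 − (38 mod 10)) mod 10 = 2.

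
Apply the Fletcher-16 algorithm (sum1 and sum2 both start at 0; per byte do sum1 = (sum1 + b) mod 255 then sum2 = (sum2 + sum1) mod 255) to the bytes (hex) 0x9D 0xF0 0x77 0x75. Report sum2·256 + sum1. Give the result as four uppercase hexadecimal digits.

AD7B

Running sums (mod 255):
  after byte 0 (0x9D): sum1=157, sum2=157
  after byte 1 (0xF0): sum1=142, sum2=44
  after byte 2 (0x77): sum1=6, sum2=50
  after byte 3 (0x75): sum1=123, sum2=173
Checksum = sum2·256 + sum1 = 173·256 + 123 = 44411 = 0xAD7B.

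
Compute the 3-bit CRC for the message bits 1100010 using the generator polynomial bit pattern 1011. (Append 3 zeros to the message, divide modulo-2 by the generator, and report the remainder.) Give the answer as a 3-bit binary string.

Append 3 zeros: 1100010000. Divide by 1011 (XOR where the leading bit is 1):
  pos 0: 1100 XOR 1011 = 0111
  pos 1: 1110 XOR 1011 = 0101
  pos 2: 1011 XOR 1011 = 0000
Remainder (last 3 bits) = 000. This is the CRC / FCS.

000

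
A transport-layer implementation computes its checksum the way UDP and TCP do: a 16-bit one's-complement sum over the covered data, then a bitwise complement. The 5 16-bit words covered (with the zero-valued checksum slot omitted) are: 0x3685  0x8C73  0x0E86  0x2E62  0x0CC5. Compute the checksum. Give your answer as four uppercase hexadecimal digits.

One's-complement addition (fold any carry out of bit 15 back into bit 0):
  0x3685 + 0x8C73 = 0x0C2F8
  0xC2F8 + 0x0E86 = 0x0D17E
  0xD17E + 0x2E62 = 0x0FFE0
  0xFFE0 + 0x0CC5 = 0x10CA5 → wrap carry → 0x0CA6
One's-complement sum = 0x0CA6.
Checksum = ~0x0CA6 & 0xFFFF = 0xF359.

F359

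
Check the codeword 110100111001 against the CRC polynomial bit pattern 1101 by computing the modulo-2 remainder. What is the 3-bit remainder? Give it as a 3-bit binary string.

000

Modulo-2 division of 110100111001 by 1101:
  pos 0: 1101 XOR 1101 = 0000
  pos 6: 1110 XOR 1101 = 0011
  pos 8: 1101 XOR 1101 = 0000
Remainder = 000 (zero — the frame passes the CRC check).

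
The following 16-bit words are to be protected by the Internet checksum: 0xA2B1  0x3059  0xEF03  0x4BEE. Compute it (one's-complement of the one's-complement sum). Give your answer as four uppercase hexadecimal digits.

F202

One's-complement addition (fold any carry out of bit 15 back into bit 0):
  0xA2B1 + 0x3059 = 0x0D30A
  0xD30A + 0xEF03 = 0x1C20D → wrap carry → 0xC20E
  0xC20E + 0x4BEE = 0x10DFC → wrap carry → 0x0DFD
One's-complement sum = 0x0DFD.
Checksum = ~0x0DFD & 0xFFFF = 0xF202.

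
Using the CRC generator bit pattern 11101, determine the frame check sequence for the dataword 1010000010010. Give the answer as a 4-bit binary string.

Append 4 zeros: 10100000100100000. Divide by 11101 (XOR where the leading bit is 1):
  pos 0: 10100 XOR 11101 = 01001
  pos 1: 10010 XOR 11101 = 01111
  pos 2: 11110 XOR 11101 = 00011
  pos 5: 11010 XOR 11101 = 00111
  pos 7: 11101 XOR 11101 = 00000
Remainder (last 4 bits) = 0000. This is the CRC / FCS.

0000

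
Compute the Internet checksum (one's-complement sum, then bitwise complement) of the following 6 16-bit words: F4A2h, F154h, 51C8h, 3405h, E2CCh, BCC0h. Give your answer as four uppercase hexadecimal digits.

One's-complement addition (fold any carry out of bit 15 back into bit 0):
  0xF4A2 + 0xF154 = 0x1E5F6 → wrap carry → 0xE5F7
  0xE5F7 + 0x51C8 = 0x137BF → wrap carry → 0x37C0
  0x37C0 + 0x3405 = 0x06BC5
  0x6BC5 + 0xE2CC = 0x14E91 → wrap carry → 0x4E92
  0x4E92 + 0xBCC0 = 0x10B52 → wrap carry → 0x0B53
One's-complement sum = 0x0B53.
Checksum = ~0x0B53 & 0xFFFF = 0xF4AC.

F4AC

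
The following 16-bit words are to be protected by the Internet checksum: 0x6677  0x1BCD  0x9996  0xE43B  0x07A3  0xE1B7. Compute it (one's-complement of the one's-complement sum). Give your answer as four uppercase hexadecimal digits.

168E

One's-complement addition (fold any carry out of bit 15 back into bit 0):
  0x6677 + 0x1BCD = 0x08244
  0x8244 + 0x9996 = 0x11BDA → wrap carry → 0x1BDB
  0x1BDB + 0xE43B = 0x10016 → wrap carry → 0x0017
  0x0017 + 0x07A3 = 0x007BA
  0x07BA + 0xE1B7 = 0x0E971
One's-complement sum = 0xE971.
Checksum = ~0xE971 & 0xFFFF = 0x168E.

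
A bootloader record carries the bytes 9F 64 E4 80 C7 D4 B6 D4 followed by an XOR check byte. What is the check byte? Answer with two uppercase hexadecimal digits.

XOR the bytes together:
  start with 0x9F
  0x9F ⊕ 0x64 = 0xFB
  0xFB ⊕ 0xE4 = 0x1F
  0x1F ⊕ 0x80 = 0x9F
  0x9F ⊕ 0xC7 = 0x58
  0x58 ⊕ 0xD4 = 0x8C
  0x8C ⊕ 0xB6 = 0x3A
  0x3A ⊕ 0xD4 = 0xEE

EE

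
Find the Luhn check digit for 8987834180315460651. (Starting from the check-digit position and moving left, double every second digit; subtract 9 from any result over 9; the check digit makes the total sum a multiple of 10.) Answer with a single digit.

9

Partial digits right→left: 1 5 6 0 6 4 5 1 3 0 8 1 4 3 8 7 8 9 8
Double every second digit counting from the check-digit position (so the 1st, 3rd, 5th, ... of the partial from the right).
  doubled (with −9 where >9): 2 3 3 1 6 7 8 7 7 7 → sum 51
  kept as-is: 5 0 4 1 0 1 3 7 9 → sum 30
Total = 51 + 30 = 81.
Check digit = (10 − (81 mod 10)) mod 10 = 9.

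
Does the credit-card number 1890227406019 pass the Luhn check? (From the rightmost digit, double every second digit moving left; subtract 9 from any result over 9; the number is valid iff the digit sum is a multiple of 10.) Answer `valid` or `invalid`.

From the right, keep odd positions and double even positions (subtract 9 from any doubled value over 9):
  doubled (positions 2,4,...): 2 3 8 4 0 7 → sum 24
  kept (positions 1,3,...): 9 0 0 7 2 9 1 → sum 28
Total = 52.
52 mod 10 = 2, so the number is invalid.

invalid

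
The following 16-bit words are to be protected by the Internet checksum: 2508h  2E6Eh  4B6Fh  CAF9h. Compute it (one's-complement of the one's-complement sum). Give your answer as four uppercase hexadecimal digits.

One's-complement addition (fold any carry out of bit 15 back into bit 0):
  0x2508 + 0x2E6E = 0x05376
  0x5376 + 0x4B6F = 0x09EE5
  0x9EE5 + 0xCAF9 = 0x169DE → wrap carry → 0x69DF
One's-complement sum = 0x69DF.
Checksum = ~0x69DF & 0xFFFF = 0x9620.

9620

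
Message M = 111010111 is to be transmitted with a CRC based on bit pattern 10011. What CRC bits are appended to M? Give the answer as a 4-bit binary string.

1010

Append 4 zeros: 1110101110000. Divide by 10011 (XOR where the leading bit is 1):
  pos 0: 11101 XOR 10011 = 01110
  pos 1: 11100 XOR 10011 = 01111
  pos 2: 11111 XOR 10011 = 01100
  pos 3: 11001 XOR 10011 = 01010
  pos 4: 10101 XOR 10011 = 00110
  pos 6: 11000 XOR 10011 = 01011
  pos 7: 10110 XOR 10011 = 00101
Remainder (last 4 bits) = 1010. This is the CRC / FCS.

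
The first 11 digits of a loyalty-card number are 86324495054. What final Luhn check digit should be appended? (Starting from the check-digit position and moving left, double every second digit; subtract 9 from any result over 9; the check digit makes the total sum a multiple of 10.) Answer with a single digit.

0

Partial digits right→left: 4 5 0 5 9 4 4 2 3 6 8
Double every second digit counting from the check-digit position (so the 1st, 3rd, 5th, ... of the partial from the right).
  doubled (with −9 where >9): 8 0 9 8 6 7 → sum 38
  kept as-is: 5 5 4 2 6 → sum 22
Total = 38 + 22 = 60.
Check digit = (10 − (60 mod 10)) mod 10 = 0.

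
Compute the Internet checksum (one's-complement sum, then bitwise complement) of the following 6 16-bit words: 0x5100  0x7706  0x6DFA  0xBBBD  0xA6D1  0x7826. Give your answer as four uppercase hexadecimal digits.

One's-complement addition (fold any carry out of bit 15 back into bit 0):
  0x5100 + 0x7706 = 0x0C806
  0xC806 + 0x6DFA = 0x13600 → wrap carry → 0x3601
  0x3601 + 0xBBBD = 0x0F1BE
  0xF1BE + 0xA6D1 = 0x1988F → wrap carry → 0x9890
  0x9890 + 0x7826 = 0x110B6 → wrap carry → 0x10B7
One's-complement sum = 0x10B7.
Checksum = ~0x10B7 & 0xFFFF = 0xEF48.

EF48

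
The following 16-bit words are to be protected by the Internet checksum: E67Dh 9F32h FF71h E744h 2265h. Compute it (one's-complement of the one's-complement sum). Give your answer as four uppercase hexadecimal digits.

One's-complement addition (fold any carry out of bit 15 back into bit 0):
  0xE67D + 0x9F32 = 0x185AF → wrap carry → 0x85B0
  0x85B0 + 0xFF71 = 0x18521 → wrap carry → 0x8522
  0x8522 + 0xE744 = 0x16C66 → wrap carry → 0x6C67
  0x6C67 + 0x2265 = 0x08ECC
One's-complement sum = 0x8ECC.
Checksum = ~0x8ECC & 0xFFFF = 0x7133.

7133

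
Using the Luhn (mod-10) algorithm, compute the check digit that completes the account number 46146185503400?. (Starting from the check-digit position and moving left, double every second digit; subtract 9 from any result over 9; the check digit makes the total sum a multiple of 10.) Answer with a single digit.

Partial digits right→left: 0 0 4 3 0 5 5 8 1 6 4 1 6 4
Double every second digit counting from the check-digit position (so the 1st, 3rd, 5th, ... of the partial from the right).
  doubled (with −9 where >9): 0 8 0 1 2 8 3 → sum 22
  kept as-is: 0 3 5 8 6 1 4 → sum 27
Total = 22 + 27 = 49.
Check digit = (10 − (49 mod 10)) mod 10 = 1.

1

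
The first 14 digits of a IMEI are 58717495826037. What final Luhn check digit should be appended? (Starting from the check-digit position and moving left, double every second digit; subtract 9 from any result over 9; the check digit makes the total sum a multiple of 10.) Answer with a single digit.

Partial digits right→left: 7 3 0 6 2 8 5 9 4 7 1 7 8 5
Double every second digit counting from the check-digit position (so the 1st, 3rd, 5th, ... of the partial from the right).
  doubled (with −9 where >9): 5 0 4 1 8 2 7 → sum 27
  kept as-is: 3 6 8 9 7 7 5 → sum 45
Total = 27 + 45 = 72.
Check digit = (10 − (72 mod 10)) mod 10 = 8.

8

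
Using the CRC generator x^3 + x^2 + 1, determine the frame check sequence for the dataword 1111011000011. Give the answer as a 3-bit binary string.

Append 3 zeros: 1111011000011000. Divide by 1101 (XOR where the leading bit is 1):
  pos 0: 1111 XOR 1101 = 0010
  pos 2: 1001 XOR 1101 = 0100
  pos 3: 1001 XOR 1101 = 0100
  pos 4: 1000 XOR 1101 = 0101
  pos 5: 1010 XOR 1101 = 0111
  pos 6: 1110 XOR 1101 = 0011
  pos 8: 1101 XOR 1101 = 0000
  pos 12: 1000 XOR 1101 = 0101
Remainder (last 3 bits) = 101. This is the CRC / FCS.

101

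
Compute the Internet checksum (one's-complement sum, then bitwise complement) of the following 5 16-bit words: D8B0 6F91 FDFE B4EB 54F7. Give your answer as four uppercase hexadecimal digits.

AFDB

One's-complement addition (fold any carry out of bit 15 back into bit 0):
  0xD8B0 + 0x6F91 = 0x14841 → wrap carry → 0x4842
  0x4842 + 0xFDFE = 0x14640 → wrap carry → 0x4641
  0x4641 + 0xB4EB = 0x0FB2C
  0xFB2C + 0x54F7 = 0x15023 → wrap carry → 0x5024
One's-complement sum = 0x5024.
Checksum = ~0x5024 & 0xFFFF = 0xAFDB.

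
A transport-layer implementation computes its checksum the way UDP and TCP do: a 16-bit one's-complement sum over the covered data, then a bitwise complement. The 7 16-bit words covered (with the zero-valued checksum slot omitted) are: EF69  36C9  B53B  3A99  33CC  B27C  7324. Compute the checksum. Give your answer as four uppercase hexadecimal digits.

One's-complement addition (fold any carry out of bit 15 back into bit 0):
  0xEF69 + 0x36C9 = 0x12632 → wrap carry → 0x2633
  0x2633 + 0xB53B = 0x0DB6E
  0xDB6E + 0x3A99 = 0x11607 → wrap carry → 0x1608
  0x1608 + 0x33CC = 0x049D4
  0x49D4 + 0xB27C = 0x0FC50
  0xFC50 + 0x7324 = 0x16F74 → wrap carry → 0x6F75
One's-complement sum = 0x6F75.
Checksum = ~0x6F75 & 0xFFFF = 0x908A.

908A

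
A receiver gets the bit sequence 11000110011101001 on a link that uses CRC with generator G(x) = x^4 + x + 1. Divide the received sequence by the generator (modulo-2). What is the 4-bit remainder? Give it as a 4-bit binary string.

Modulo-2 division of 11000110011101001 by 10011:
  pos 0: 11000 XOR 10011 = 01011
  pos 1: 10111 XOR 10011 = 00100
  pos 3: 10010 XOR 10011 = 00001
  pos 7: 10111 XOR 10011 = 00100
  pos 9: 10001 XOR 10011 = 00010
  pos 12: 10001 XOR 10011 = 00010
Remainder = 0010 (nonzero — an error is detected).

0010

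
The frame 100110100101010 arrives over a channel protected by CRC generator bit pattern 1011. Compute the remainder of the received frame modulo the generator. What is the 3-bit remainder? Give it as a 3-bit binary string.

000

Modulo-2 division of 100110100101010 by 1011:
  pos 0: 1001 XOR 1011 = 0010
  pos 2: 1010 XOR 1011 = 0001
  pos 5: 1100 XOR 1011 = 0111
  pos 6: 1111 XOR 1011 = 0100
  pos 7: 1000 XOR 1011 = 0011
  pos 9: 1110 XOR 1011 = 0101
  pos 10: 1011 XOR 1011 = 0000
Remainder = 000 (zero — the frame passes the CRC check).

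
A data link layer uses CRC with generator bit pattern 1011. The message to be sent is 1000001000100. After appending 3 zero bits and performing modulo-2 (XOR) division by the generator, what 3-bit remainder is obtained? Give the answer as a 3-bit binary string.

001

Append 3 zeros: 1000001000100000. Divide by 1011 (XOR where the leading bit is 1):
  pos 0: 1000 XOR 1011 = 0011
  pos 2: 1100 XOR 1011 = 0111
  pos 3: 1111 XOR 1011 = 0100
  pos 4: 1000 XOR 1011 = 0011
  pos 6: 1100 XOR 1011 = 0111
  pos 7: 1111 XOR 1011 = 0100
  pos 8: 1000 XOR 1011 = 0011
  pos 10: 1100 XOR 1011 = 0111
  pos 11: 1110 XOR 1011 = 0101
  pos 12: 1010 XOR 1011 = 0001
Remainder (last 3 bits) = 001. This is the CRC / FCS.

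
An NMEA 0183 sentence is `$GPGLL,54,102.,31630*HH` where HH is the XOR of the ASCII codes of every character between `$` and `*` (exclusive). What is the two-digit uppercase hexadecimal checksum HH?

XOR the ASCII codes of the payload characters:
  'G' = 0x47 → acc = 0x47
  'P' = 0x50 → acc = 0x17
  'G' = 0x47 → acc = 0x50
  'L' = 0x4C → acc = 0x1C
  'L' = 0x4C → acc = 0x50
  ',' = 0x2C → acc = 0x7C
  '5' = 0x35 → acc = 0x49
  '4' = 0x34 → acc = 0x7D
  ',' = 0x2C → acc = 0x51
  '1' = 0x31 → acc = 0x60
  '0' = 0x30 → acc = 0x50
  '2' = 0x32 → acc = 0x62
  '.' = 0x2E → acc = 0x4C
  ',' = 0x2C → acc = 0x60
  '3' = 0x33 → acc = 0x53
  '1' = 0x31 → acc = 0x62
  '6' = 0x36 → acc = 0x54
  '3' = 0x33 → acc = 0x67
  '0' = 0x30 → acc = 0x57
Checksum = 0x57.

57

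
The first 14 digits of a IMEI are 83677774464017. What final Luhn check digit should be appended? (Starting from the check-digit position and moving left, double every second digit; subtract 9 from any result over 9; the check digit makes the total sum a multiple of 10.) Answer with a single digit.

Partial digits right→left: 7 1 0 4 6 4 4 7 7 7 7 6 3 8
Double every second digit counting from the check-digit position (so the 1st, 3rd, 5th, ... of the partial from the right).
  doubled (with −9 where >9): 5 0 3 8 5 5 6 → sum 32
  kept as-is: 1 4 4 7 7 6 8 → sum 37
Total = 32 + 37 = 69.
Check digit = (10 − (69 mod 10)) mod 10 = 1.

1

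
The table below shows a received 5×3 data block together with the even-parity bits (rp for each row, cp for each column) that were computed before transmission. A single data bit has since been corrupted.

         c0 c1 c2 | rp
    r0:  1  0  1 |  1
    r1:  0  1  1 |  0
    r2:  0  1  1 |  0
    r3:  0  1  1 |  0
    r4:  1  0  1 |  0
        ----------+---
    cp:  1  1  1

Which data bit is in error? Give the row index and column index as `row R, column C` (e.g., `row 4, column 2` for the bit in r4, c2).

Recompute each row's even parity and compare to rp:
  r0: data parity 0, sent rp 1 → mismatch
  r1: data parity 0, sent rp 0 → ok
  r2: data parity 0, sent rp 0 → ok
  r3: data parity 0, sent rp 0 → ok
  r4: data parity 0, sent rp 0 → ok
Recompute each column's even parity and compare to cp:
  c0: data parity 0, sent cp 1 → mismatch
  c1: data parity 1, sent cp 1 → ok
  c2: data parity 1, sent cp 1 → ok
Exactly one row (r0) and one column (c0) fail → the flipped bit is at their intersection.

row 0, column 0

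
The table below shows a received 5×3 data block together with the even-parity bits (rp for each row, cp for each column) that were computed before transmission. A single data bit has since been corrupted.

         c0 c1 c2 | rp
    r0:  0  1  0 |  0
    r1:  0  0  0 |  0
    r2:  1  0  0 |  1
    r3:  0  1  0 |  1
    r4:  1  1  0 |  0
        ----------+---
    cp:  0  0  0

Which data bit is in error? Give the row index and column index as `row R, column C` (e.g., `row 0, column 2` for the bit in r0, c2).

row 0, column 1

Recompute each row's even parity and compare to rp:
  r0: data parity 1, sent rp 0 → mismatch
  r1: data parity 0, sent rp 0 → ok
  r2: data parity 1, sent rp 1 → ok
  r3: data parity 1, sent rp 1 → ok
  r4: data parity 0, sent rp 0 → ok
Recompute each column's even parity and compare to cp:
  c0: data parity 0, sent cp 0 → ok
  c1: data parity 1, sent cp 0 → mismatch
  c2: data parity 0, sent cp 0 → ok
Exactly one row (r0) and one column (c1) fail → the flipped bit is at their intersection.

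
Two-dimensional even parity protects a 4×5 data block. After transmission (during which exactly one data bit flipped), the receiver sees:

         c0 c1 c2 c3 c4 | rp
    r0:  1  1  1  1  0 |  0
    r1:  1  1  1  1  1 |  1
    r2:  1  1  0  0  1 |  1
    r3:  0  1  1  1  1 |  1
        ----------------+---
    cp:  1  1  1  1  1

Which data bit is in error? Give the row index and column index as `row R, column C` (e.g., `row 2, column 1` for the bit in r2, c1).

Recompute each row's even parity and compare to rp:
  r0: data parity 0, sent rp 0 → ok
  r1: data parity 1, sent rp 1 → ok
  r2: data parity 1, sent rp 1 → ok
  r3: data parity 0, sent rp 1 → mismatch
Recompute each column's even parity and compare to cp:
  c0: data parity 1, sent cp 1 → ok
  c1: data parity 0, sent cp 1 → mismatch
  c2: data parity 1, sent cp 1 → ok
  c3: data parity 1, sent cp 1 → ok
  c4: data parity 1, sent cp 1 → ok
Exactly one row (r3) and one column (c1) fail → the flipped bit is at their intersection.

row 3, column 1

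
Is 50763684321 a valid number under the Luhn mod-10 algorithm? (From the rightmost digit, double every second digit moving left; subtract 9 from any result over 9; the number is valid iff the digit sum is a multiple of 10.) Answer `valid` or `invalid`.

From the right, keep odd positions and double even positions (subtract 9 from any doubled value over 9):
  doubled (positions 2,4,...): 4 8 3 3 0 → sum 18
  kept (positions 1,3,...): 1 3 8 3 7 5 → sum 27
Total = 45.
45 mod 10 = 5, so the number is invalid.

invalid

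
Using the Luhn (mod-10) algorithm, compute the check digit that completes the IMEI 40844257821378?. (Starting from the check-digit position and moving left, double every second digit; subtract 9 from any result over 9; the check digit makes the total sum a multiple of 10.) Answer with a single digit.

Partial digits right→left: 8 7 3 1 2 8 7 5 2 4 4 8 0 4
Double every second digit counting from the check-digit position (so the 1st, 3rd, 5th, ... of the partial from the right).
  doubled (with −9 where >9): 7 6 4 5 4 8 0 → sum 34
  kept as-is: 7 1 8 5 4 8 4 → sum 37
Total = 34 + 37 = 71.
Check digit = (10 − (71 mod 10)) mod 10 = 9.

9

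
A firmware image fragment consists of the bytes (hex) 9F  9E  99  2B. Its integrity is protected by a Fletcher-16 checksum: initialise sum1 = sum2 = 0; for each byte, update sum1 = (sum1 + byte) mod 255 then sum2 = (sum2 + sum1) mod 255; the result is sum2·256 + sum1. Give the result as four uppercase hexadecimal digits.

Running sums (mod 255):
  after byte 0 (9F): sum1=159, sum2=159
  after byte 1 (9E): sum1=62, sum2=221
  after byte 2 (99): sum1=215, sum2=181
  after byte 3 (2B): sum1=3, sum2=184
Checksum = sum2·256 + sum1 = 184·256 + 3 = 47107 = 0xB803.

B803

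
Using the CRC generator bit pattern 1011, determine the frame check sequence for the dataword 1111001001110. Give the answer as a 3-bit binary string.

Append 3 zeros: 1111001001110000. Divide by 1011 (XOR where the leading bit is 1):
  pos 0: 1111 XOR 1011 = 0100
  pos 1: 1000 XOR 1011 = 0011
  pos 3: 1101 XOR 1011 = 0110
  pos 4: 1100 XOR 1011 = 0111
  pos 5: 1110 XOR 1011 = 0101
  pos 6: 1011 XOR 1011 = 0000
  pos 10: 1100 XOR 1011 = 0111
  pos 11: 1110 XOR 1011 = 0101
  pos 12: 1010 XOR 1011 = 0001
Remainder (last 3 bits) = 001. This is the CRC / FCS.

001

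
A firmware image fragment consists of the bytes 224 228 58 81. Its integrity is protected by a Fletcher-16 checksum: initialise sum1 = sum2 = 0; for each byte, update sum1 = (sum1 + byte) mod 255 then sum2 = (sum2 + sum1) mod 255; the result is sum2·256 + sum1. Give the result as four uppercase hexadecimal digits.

Running sums (mod 255):
  after byte 0 (224): sum1=224, sum2=224
  after byte 1 (228): sum1=197, sum2=166
  after byte 2 (58): sum1=0, sum2=166
  after byte 3 (81): sum1=81, sum2=247
Checksum = sum2·256 + sum1 = 247·256 + 81 = 63313 = 0xF751.

F751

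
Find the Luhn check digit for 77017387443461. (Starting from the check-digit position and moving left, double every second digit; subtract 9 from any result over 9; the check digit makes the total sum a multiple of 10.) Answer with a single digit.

Partial digits right→left: 1 6 4 3 4 4 7 8 3 7 1 0 7 7
Double every second digit counting from the check-digit position (so the 1st, 3rd, 5th, ... of the partial from the right).
  doubled (with −9 where >9): 2 8 8 5 6 2 5 → sum 36
  kept as-is: 6 3 4 8 7 0 7 → sum 35
Total = 36 + 35 = 71.
Check digit = (10 − (71 mod 10)) mod 10 = 9.

9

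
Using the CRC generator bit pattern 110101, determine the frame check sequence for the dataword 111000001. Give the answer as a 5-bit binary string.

Append 5 zeros: 11100000100000. Divide by 110101 (XOR where the leading bit is 1):
  pos 0: 111000 XOR 110101 = 001101
  pos 2: 110100 XOR 110101 = 000001
  pos 7: 110000 XOR 110101 = 000101
Remainder (last 5 bits) = 01010. This is the CRC / FCS.

01010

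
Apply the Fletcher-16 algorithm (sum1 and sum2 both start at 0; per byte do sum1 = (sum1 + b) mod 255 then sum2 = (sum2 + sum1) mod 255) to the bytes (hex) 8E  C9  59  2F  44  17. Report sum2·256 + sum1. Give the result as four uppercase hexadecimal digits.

Running sums (mod 255):
  after byte 0 (8E): sum1=142, sum2=142
  after byte 1 (C9): sum1=88, sum2=230
  after byte 2 (59): sum1=177, sum2=152
  after byte 3 (2F): sum1=224, sum2=121
  after byte 4 (44): sum1=37, sum2=158
  after byte 5 (17): sum1=60, sum2=218
Checksum = sum2·256 + sum1 = 218·256 + 60 = 55868 = 0xDA3C.

DA3C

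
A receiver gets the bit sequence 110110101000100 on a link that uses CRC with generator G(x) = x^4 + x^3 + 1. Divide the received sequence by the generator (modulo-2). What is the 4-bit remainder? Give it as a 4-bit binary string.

Modulo-2 division of 110110101000100 by 11001:
  pos 0: 11011 XOR 11001 = 00010
  pos 3: 10010 XOR 11001 = 01011
  pos 4: 10111 XOR 11001 = 01110
  pos 5: 11100 XOR 11001 = 00101
  pos 7: 10100 XOR 11001 = 01101
  pos 8: 11011 XOR 11001 = 00010
Remainder = 1000 (nonzero — an error is detected).

1000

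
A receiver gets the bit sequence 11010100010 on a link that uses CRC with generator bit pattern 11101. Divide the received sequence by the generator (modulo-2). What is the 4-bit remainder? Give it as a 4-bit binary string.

1000

Modulo-2 division of 11010100010 by 11101:
  pos 0: 11010 XOR 11101 = 00111
  pos 2: 11110 XOR 11101 = 00011
  pos 5: 11001 XOR 11101 = 00100
Remainder = 1000 (nonzero — an error is detected).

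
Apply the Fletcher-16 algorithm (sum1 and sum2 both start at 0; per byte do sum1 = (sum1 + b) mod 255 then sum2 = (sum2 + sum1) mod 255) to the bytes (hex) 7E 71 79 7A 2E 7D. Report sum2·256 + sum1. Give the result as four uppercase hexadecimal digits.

Running sums (mod 255):
  after byte 0 (7E): sum1=126, sum2=126
  after byte 1 (71): sum1=239, sum2=110
  after byte 2 (79): sum1=105, sum2=215
  after byte 3 (7A): sum1=227, sum2=187
  after byte 4 (2E): sum1=18, sum2=205
  after byte 5 (7D): sum1=143, sum2=93
Checksum = sum2·256 + sum1 = 93·256 + 143 = 23951 = 0x5D8F.

5D8F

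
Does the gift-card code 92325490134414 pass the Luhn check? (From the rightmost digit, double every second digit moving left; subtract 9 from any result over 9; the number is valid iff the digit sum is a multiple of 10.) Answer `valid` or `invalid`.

From the right, keep odd positions and double even positions (subtract 9 from any doubled value over 9):
  doubled (positions 2,4,...): 2 8 2 9 1 6 9 → sum 37
  kept (positions 1,3,...): 4 4 3 0 4 2 2 → sum 19
Total = 56.
56 mod 10 = 6, so the number is invalid.

invalid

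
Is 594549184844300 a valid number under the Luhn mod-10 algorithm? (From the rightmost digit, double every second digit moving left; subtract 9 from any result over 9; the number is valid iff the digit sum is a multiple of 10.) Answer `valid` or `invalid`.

From the right, keep odd positions and double even positions (subtract 9 from any doubled value over 9):
  doubled (positions 2,4,...): 0 8 7 7 9 1 9 → sum 41
  kept (positions 1,3,...): 0 3 4 4 1 4 4 5 → sum 25
Total = 66.
66 mod 10 = 6, so the number is invalid.

invalid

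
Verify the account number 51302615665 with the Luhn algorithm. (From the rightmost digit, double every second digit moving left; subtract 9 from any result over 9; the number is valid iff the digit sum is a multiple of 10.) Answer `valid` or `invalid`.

invalid

From the right, keep odd positions and double even positions (subtract 9 from any doubled value over 9):
  doubled (positions 2,4,...): 3 1 3 0 2 → sum 9
  kept (positions 1,3,...): 5 6 1 2 3 5 → sum 22
Total = 31.
31 mod 10 = 1, so the number is invalid.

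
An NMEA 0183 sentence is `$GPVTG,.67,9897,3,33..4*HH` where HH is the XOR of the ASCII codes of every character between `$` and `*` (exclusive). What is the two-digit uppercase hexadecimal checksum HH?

XOR the ASCII codes of the payload characters:
  'G' = 0x47 → acc = 0x47
  'P' = 0x50 → acc = 0x17
  'V' = 0x56 → acc = 0x41
  'T' = 0x54 → acc = 0x15
  'G' = 0x47 → acc = 0x52
  ',' = 0x2C → acc = 0x7E
  '.' = 0x2E → acc = 0x50
  '6' = 0x36 → acc = 0x66
  '7' = 0x37 → acc = 0x51
  ',' = 0x2C → acc = 0x7D
  '9' = 0x39 → acc = 0x44
  '8' = 0x38 → acc = 0x7C
  '9' = 0x39 → acc = 0x45
  '7' = 0x37 → acc = 0x72
  ',' = 0x2C → acc = 0x5E
  '3' = 0x33 → acc = 0x6D
  ',' = 0x2C → acc = 0x41
  '3' = 0x33 → acc = 0x72
  '3' = 0x33 → acc = 0x41
  '.' = 0x2E → acc = 0x6F
  '.' = 0x2E → acc = 0x41
  '4' = 0x34 → acc = 0x75
Checksum = 0x75.

75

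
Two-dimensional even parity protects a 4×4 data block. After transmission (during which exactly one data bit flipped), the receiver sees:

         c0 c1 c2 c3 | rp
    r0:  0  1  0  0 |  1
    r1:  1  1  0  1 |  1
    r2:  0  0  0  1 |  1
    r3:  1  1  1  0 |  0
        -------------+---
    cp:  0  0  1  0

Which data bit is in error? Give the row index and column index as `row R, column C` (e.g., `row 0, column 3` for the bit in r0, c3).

Recompute each row's even parity and compare to rp:
  r0: data parity 1, sent rp 1 → ok
  r1: data parity 1, sent rp 1 → ok
  r2: data parity 1, sent rp 1 → ok
  r3: data parity 1, sent rp 0 → mismatch
Recompute each column's even parity and compare to cp:
  c0: data parity 0, sent cp 0 → ok
  c1: data parity 1, sent cp 0 → mismatch
  c2: data parity 1, sent cp 1 → ok
  c3: data parity 0, sent cp 0 → ok
Exactly one row (r3) and one column (c1) fail → the flipped bit is at their intersection.

row 3, column 1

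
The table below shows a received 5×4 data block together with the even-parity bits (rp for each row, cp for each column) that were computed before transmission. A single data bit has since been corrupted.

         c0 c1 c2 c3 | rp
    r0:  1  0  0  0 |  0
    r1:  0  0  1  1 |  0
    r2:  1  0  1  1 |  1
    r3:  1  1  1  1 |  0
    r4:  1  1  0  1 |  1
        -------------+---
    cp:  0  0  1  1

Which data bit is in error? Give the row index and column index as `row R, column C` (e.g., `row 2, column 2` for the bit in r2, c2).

Recompute each row's even parity and compare to rp:
  r0: data parity 1, sent rp 0 → mismatch
  r1: data parity 0, sent rp 0 → ok
  r2: data parity 1, sent rp 1 → ok
  r3: data parity 0, sent rp 0 → ok
  r4: data parity 1, sent rp 1 → ok
Recompute each column's even parity and compare to cp:
  c0: data parity 0, sent cp 0 → ok
  c1: data parity 0, sent cp 0 → ok
  c2: data parity 1, sent cp 1 → ok
  c3: data parity 0, sent cp 1 → mismatch
Exactly one row (r0) and one column (c3) fail → the flipped bit is at their intersection.

row 0, column 3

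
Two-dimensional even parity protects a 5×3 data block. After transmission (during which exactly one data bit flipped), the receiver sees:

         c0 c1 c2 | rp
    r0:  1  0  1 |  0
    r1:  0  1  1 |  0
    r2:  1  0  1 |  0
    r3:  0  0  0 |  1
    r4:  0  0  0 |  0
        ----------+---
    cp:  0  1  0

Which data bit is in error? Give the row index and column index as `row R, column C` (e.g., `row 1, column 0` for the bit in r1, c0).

row 3, column 2

Recompute each row's even parity and compare to rp:
  r0: data parity 0, sent rp 0 → ok
  r1: data parity 0, sent rp 0 → ok
  r2: data parity 0, sent rp 0 → ok
  r3: data parity 0, sent rp 1 → mismatch
  r4: data parity 0, sent rp 0 → ok
Recompute each column's even parity and compare to cp:
  c0: data parity 0, sent cp 0 → ok
  c1: data parity 1, sent cp 1 → ok
  c2: data parity 1, sent cp 0 → mismatch
Exactly one row (r3) and one column (c2) fail → the flipped bit is at their intersection.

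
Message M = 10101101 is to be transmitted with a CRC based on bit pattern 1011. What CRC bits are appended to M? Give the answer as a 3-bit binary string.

Append 3 zeros: 10101101000. Divide by 1011 (XOR where the leading bit is 1):
  pos 0: 1010 XOR 1011 = 0001
  pos 3: 1110 XOR 1011 = 0101
  pos 4: 1011 XOR 1011 = 0000
Remainder (last 3 bits) = 000. This is the CRC / FCS.

000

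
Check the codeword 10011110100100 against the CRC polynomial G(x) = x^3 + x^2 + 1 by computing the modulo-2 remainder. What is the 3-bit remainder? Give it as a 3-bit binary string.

011

Modulo-2 division of 10011110100100 by 1101:
  pos 0: 1001 XOR 1101 = 0100
  pos 1: 1001 XOR 1101 = 0100
  pos 2: 1001 XOR 1101 = 0100
  pos 3: 1001 XOR 1101 = 0100
  pos 4: 1000 XOR 1101 = 0101
  pos 5: 1011 XOR 1101 = 0110
  pos 6: 1100 XOR 1101 = 0001
  pos 9: 1010 XOR 1101 = 0111
  pos 10: 1110 XOR 1101 = 0011
Remainder = 011 (nonzero — an error is detected).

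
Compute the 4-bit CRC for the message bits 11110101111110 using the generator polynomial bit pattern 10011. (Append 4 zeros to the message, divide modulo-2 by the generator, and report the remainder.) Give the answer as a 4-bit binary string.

1000

Append 4 zeros: 111101011111100000. Divide by 10011 (XOR where the leading bit is 1):
  pos 0: 11110 XOR 10011 = 01101
  pos 1: 11011 XOR 10011 = 01000
  pos 2: 10000 XOR 10011 = 00011
  pos 5: 11111 XOR 10011 = 01100
  pos 6: 11001 XOR 10011 = 01010
  pos 7: 10101 XOR 10011 = 00110
  pos 9: 11010 XOR 10011 = 01001
  pos 10: 10010 XOR 10011 = 00001
Remainder (last 4 bits) = 1000. This is the CRC / FCS.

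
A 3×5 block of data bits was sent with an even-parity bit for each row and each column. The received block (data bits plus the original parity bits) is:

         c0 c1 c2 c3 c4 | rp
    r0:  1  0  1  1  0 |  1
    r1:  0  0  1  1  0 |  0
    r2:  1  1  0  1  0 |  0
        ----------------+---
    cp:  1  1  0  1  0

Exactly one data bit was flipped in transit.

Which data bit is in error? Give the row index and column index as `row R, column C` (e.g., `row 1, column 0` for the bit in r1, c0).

Recompute each row's even parity and compare to rp:
  r0: data parity 1, sent rp 1 → ok
  r1: data parity 0, sent rp 0 → ok
  r2: data parity 1, sent rp 0 → mismatch
Recompute each column's even parity and compare to cp:
  c0: data parity 0, sent cp 1 → mismatch
  c1: data parity 1, sent cp 1 → ok
  c2: data parity 0, sent cp 0 → ok
  c3: data parity 1, sent cp 1 → ok
  c4: data parity 0, sent cp 0 → ok
Exactly one row (r2) and one column (c0) fail → the flipped bit is at their intersection.

row 2, column 0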